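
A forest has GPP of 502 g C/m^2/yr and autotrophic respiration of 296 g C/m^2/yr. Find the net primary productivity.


NPP = GPP - Ra = 502 - 296 = 206 g C/m^2/yr

206 g C/m^2/yr


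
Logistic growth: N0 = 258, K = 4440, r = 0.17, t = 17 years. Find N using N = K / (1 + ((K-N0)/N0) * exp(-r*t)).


(K - N0)/N0 = (4440 - 258)/258 = 4182/258 = 16.2093
r*t = 0.17 * 17 = 2.89; exp(-2.89) = 0.0555762
16.2093 * 0.0555762 = 0.900851
1 + 0.900851 = 1.90085
N = 4440 / 1.90085 = 2335.80 ≈ 2336

2336


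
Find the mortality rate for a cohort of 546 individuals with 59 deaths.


Mortality rate = 59 / 546 = 0.108059 ≈ 0.1081

0.1081


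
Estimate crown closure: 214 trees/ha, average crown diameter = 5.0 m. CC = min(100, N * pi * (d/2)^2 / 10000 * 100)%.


(d/2)^2 = (5.0/2)^2 = 2.5^2 = 6.25
Crown area = 3.141593 * 6.25 = 19.6350 m^2
N * area / 10000 * 100 = 214 * 19.6350 / 10000 * 100 = 42.0189
CC = min(100, 42.0189) = 42.0189 ≈ 42.0%

42.0%


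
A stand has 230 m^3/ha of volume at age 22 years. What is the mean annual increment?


MAI = 230 / 22 = 10.4545 ≈ 10.45 m^3/ha/yr

10.45 m^3/ha/yr


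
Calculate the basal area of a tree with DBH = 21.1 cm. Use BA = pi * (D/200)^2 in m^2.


D/200 = 21.1/200 = 0.1055 m
(D/200)^2 = 0.1055^2 = 0.01113025
BA = 3.141593 * 0.01113025 = 0.0349667 ≈ 0.0350 m^2

0.0350 m^2


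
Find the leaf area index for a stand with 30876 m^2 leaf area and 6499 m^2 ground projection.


LAI = 30876 / 6499 = 4.7509 ≈ 4.75

4.75


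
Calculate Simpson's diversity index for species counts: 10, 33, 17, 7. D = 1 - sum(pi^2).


Total N = 10 + 33 + 17 + 7 = 67
Per-species terms:
  p = 10/67 = 0.149254; p^2 = 0.149254^2 = 0.022277
  p = 33/67 = 0.492537; p^2 = 0.492537^2 = 0.242593
  p = 17/67 = 0.253731; p^2 = 0.253731^2 = 0.064379
  p = 7/67 = 0.104478; p^2 = 0.104478^2 = 0.010916
sum(p^2) = 0.022277 + 0.242593 + 0.064379 + 0.010916 = 0.340165
D = 1 - 0.340165 = 0.659835 ≈ 0.6598

0.6598


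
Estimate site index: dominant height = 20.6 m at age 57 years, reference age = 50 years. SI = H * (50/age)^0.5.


50/57 = 0.877193
(0.877193)^0.5 = 0.936586
SI = 20.6 * 0.936586 = 19.2937 ≈ 19.3 m

19.3 m


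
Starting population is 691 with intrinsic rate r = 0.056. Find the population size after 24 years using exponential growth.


r*t = 0.056 * 24 = 1.344
exp(1.344) = 3.83435
N = 691 * 3.83435 = 2649.54 ≈ 2650

2650


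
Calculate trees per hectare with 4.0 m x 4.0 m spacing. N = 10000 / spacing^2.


N = 10000 / 4.0^2 = 10000 / 16 = 625.000 ≈ 625 trees/ha

625 trees/ha


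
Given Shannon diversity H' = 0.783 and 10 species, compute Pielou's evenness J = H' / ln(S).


ln(10) = 2.30259
J = H' / ln(S) = 0.783 / 2.30259 = 0.340052 ≈ 0.3401

0.3401


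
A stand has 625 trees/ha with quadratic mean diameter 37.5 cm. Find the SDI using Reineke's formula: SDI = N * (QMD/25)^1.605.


QMD/25 = 37.5/25 = 1.5
(1.5)^1.605 = exp(1.605 * ln(1.5)) = exp(1.605 * 0.405465) = exp(0.650771) = 1.91702
SDI = 625 * 1.91702 = 1198.14 ≈ 1198

1198


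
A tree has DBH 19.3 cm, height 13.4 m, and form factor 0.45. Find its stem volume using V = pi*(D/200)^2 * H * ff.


(D/200)^2 = (19.3/200)^2 = 0.0965^2 = 0.00931225
BA = 3.141593 * 0.00931225 = 0.0292553 m^2
V = 0.0292553 * 13.4 * 0.45 = 0.176409 ≈ 0.176 m^3

0.176 m^3


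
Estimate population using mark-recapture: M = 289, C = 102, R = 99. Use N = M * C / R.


N = M * C / R = 289 * 102 / 99 = 29478 / 99 = 297.76 ≈ 298

298 individuals


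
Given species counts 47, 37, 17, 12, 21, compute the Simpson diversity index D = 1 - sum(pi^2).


Total N = 47 + 37 + 17 + 12 + 21 = 134
Per-species terms:
  p = 47/134 = 0.350746; p^2 = 0.350746^2 = 0.123023
  p = 37/134 = 0.276119; p^2 = 0.276119^2 = 0.076242
  p = 17/134 = 0.126866; p^2 = 0.126866^2 = 0.016095
  p = 12/134 = 0.089552; p^2 = 0.089552^2 = 0.008020
  p = 21/134 = 0.156716; p^2 = 0.156716^2 = 0.024560
sum(p^2) = 0.123023 + 0.076242 + 0.016095 + 0.008020 + 0.024560 = 0.247940
D = 1 - 0.247940 = 0.752060 ≈ 0.7521

0.7521


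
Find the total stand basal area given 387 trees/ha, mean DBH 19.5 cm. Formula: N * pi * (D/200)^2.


(D/200)^2 = (19.5/200)^2 = 0.0975^2 = 0.00950625
Individual BA = 3.141593 * 0.00950625 = 0.0298648 m^2
Stand BA = 387 * 0.0298648 = 11.5577 ≈ 11.56 m^2/ha

11.56 m^2/ha


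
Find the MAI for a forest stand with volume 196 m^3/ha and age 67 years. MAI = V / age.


MAI = 196 / 67 = 2.9254 ≈ 2.93 m^3/ha/yr

2.93 m^3/ha/yr


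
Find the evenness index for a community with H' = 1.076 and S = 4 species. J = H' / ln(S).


ln(4) = 1.38629
J = H' / ln(S) = 1.076 / 1.38629 = 0.776172 ≈ 0.7762

0.7762


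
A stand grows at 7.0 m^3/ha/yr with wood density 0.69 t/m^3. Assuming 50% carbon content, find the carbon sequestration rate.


C = 7.0 * 0.69 * 0.5 = 2.415 ≈ 2.42 t C/ha/yr

2.42 t C/ha/yr


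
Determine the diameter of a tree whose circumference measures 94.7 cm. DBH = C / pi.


DBH = C / pi = 94.7 / 3.141593 = 30.1439 ≈ 30.14 cm

30.14 cm


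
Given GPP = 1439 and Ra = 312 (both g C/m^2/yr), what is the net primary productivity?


NPP = GPP - Ra = 1439 - 312 = 1127 g C/m^2/yr

1127 g C/m^2/yr


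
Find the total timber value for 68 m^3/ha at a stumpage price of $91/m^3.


Value = 68 * 91 = $6188/ha

$6188/ha


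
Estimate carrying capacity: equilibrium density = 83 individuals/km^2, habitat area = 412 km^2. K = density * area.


K = 83 * 412 = 34196 individuals

34196 individuals


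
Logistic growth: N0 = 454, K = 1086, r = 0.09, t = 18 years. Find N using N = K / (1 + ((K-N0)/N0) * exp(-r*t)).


(K - N0)/N0 = (1086 - 454)/454 = 632/454 = 1.39207
r*t = 0.09 * 18 = 1.62; exp(-1.62) = 0.197899
1.39207 * 0.197899 = 0.275489
1 + 0.275489 = 1.27549
N = 1086 / 1.27549 = 851.437 ≈ 851

851


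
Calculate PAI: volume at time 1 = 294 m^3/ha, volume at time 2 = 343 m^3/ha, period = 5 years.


PAI = (V2 - V1) / period = (343 - 294) / 5 = 49 / 5 = 9.80 m^3/ha/yr

9.80 m^3/ha/yr


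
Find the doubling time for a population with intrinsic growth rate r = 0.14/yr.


td = ln(2) / 0.14 = 0.693147 / 0.14 = 4.95105 ≈ 5.0 years

5.0 years


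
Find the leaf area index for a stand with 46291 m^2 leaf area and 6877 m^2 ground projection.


LAI = 46291 / 6877 = 6.7313 ≈ 6.73

6.73


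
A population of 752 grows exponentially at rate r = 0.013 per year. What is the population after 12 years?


r*t = 0.013 * 12 = 0.156
exp(0.156) = 1.16883
N = 752 * 1.16883 = 878.960 ≈ 879

879


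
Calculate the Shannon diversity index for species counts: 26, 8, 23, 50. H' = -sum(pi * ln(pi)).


Total N = 26 + 8 + 23 + 50 = 107
Per-species terms:
  p = 26/107 = 0.242991; ln(p) = -1.414731; p*ln(p) = 0.242991 * (-1.414731) = -0.343767
  p = 8/107 = 0.074766; ln(p) = -2.593392; p*ln(p) = 0.074766 * (-2.593392) = -0.193898
  p = 23/107 = 0.214953; ln(p) = -1.537336; p*ln(p) = 0.214953 * (-1.537336) = -0.330455
  p = 50/107 = 0.467290; ln(p) = -0.760805; p*ln(p) = 0.467290 * (-0.760805) = -0.355517
sum(p*ln(p)) = (-0.343767) + (-0.193898) + (-0.330455) + (-0.355517) = -1.223637
H' = -(-1.223637) = 1.223637 ≈ 1.2236

1.2236


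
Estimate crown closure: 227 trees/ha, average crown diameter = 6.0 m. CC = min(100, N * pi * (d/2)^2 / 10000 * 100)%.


(d/2)^2 = (6.0/2)^2 = 3^2 = 9
Crown area = 3.141593 * 9 = 28.2743 m^2
N * area / 10000 * 100 = 227 * 28.2743 / 10000 * 100 = 64.1827
CC = min(100, 64.1827) = 64.1827 ≈ 64.2%

64.2%


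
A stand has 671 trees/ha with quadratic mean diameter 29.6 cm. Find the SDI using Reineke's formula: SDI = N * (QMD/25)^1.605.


QMD/25 = 29.6/25 = 1.184
(1.184)^1.605 = exp(1.605 * ln(1.184)) = exp(1.605 * 0.168899) = exp(0.271083) = 1.31138
SDI = 671 * 1.31138 = 879.936 ≈ 880

880


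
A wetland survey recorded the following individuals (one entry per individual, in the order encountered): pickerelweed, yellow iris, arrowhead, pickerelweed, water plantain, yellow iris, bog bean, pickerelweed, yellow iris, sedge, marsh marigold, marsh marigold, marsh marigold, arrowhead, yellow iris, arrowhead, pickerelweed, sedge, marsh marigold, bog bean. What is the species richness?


Total individuals logged = 20
Distinct species (count of individuals): pickerelweed (4), yellow iris (4), arrowhead (3), water plantain (1), bog bean (2), sedge (2), marsh marigold (4)
Species richness = number of distinct species = 7

7


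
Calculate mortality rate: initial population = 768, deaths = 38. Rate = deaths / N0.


Mortality rate = 38 / 768 = 0.049479 ≈ 0.0495

0.0495


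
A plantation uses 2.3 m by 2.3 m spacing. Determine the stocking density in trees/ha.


N = 10000 / 2.3^2 = 10000 / 5.29 = 1890.36 ≈ 1890 trees/ha

1890 trees/ha


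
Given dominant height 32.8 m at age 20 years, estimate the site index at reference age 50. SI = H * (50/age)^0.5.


50/20 = 2.50000
(2.50000)^0.5 = 1.58114
SI = 32.8 * 1.58114 = 51.8614 ≈ 51.9 m

51.9 m


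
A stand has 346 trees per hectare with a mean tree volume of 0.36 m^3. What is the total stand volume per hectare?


V_stand = 346 * 0.36 = 124.56 ≈ 124.6 m^3/ha

124.6 m^3/ha


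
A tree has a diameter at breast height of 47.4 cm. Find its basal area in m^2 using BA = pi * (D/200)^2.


D/200 = 47.4/200 = 0.237 m
(D/200)^2 = 0.237^2 = 0.056169
BA = 3.141593 * 0.056169 = 0.176460 ≈ 0.1765 m^2

0.1765 m^2


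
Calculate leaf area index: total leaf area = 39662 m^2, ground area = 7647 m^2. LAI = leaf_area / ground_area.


LAI = 39662 / 7647 = 5.1866 ≈ 5.19

5.19


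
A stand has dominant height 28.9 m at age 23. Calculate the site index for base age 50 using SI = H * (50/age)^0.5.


50/23 = 2.17391
(2.17391)^0.5 = 1.47442
SI = 28.9 * 1.47442 = 42.6107 ≈ 42.6 m

42.6 m


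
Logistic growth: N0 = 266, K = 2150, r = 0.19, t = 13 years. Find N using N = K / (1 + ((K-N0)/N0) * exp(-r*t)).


(K - N0)/N0 = (2150 - 266)/266 = 1884/266 = 7.08271
r*t = 0.19 * 13 = 2.47; exp(-2.47) = 0.0845849
7.08271 * 0.0845849 = 0.599090
1 + 0.599090 = 1.59909
N = 2150 / 1.59909 = 1344.51 ≈ 1345

1345


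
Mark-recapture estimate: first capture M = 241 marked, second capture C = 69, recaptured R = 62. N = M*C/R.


N = M * C / R = 241 * 69 / 62 = 16629 / 62 = 268.21 ≈ 268

268 individuals


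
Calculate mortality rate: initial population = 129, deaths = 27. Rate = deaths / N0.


Mortality rate = 27 / 129 = 0.209302 ≈ 0.2093

0.2093


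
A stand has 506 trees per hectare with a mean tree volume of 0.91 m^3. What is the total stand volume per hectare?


V_stand = 506 * 0.91 = 460.46 ≈ 460.5 m^3/ha

460.5 m^3/ha


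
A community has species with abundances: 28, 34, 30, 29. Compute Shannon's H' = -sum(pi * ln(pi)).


Total N = 28 + 34 + 30 + 29 = 121
Per-species terms:
  p = 28/121 = 0.231405; ln(p) = -1.463586; p*ln(p) = 0.231405 * (-1.463586) = -0.338681
  p = 34/121 = 0.280992; ln(p) = -1.269429; p*ln(p) = 0.280992 * (-1.269429) = -0.356699
  p = 30/121 = 0.247934; ln(p) = -1.394593; p*ln(p) = 0.247934 * (-1.394593) = -0.345767
  p = 29/121 = 0.239669; ln(p) = -1.428496; p*ln(p) = 0.239669 * (-1.428496) = -0.342366
sum(p*ln(p)) = (-0.338681) + (-0.356699) + (-0.345767) + (-0.342366) = -1.383513
H' = -(-1.383513) = 1.383513 ≈ 1.3835

1.3835


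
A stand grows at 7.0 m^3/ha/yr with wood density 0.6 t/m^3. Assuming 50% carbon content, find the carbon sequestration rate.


C = 7.0 * 0.6 * 0.5 = 2.10 t C/ha/yr

2.10 t C/ha/yr


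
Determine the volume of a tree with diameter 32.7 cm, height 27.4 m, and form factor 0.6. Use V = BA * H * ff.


(D/200)^2 = (32.7/200)^2 = 0.1635^2 = 0.02673225
BA = 3.141593 * 0.02673225 = 0.0839818 m^2
V = 0.0839818 * 27.4 * 0.6 = 1.38066 ≈ 1.381 m^3

1.381 m^3


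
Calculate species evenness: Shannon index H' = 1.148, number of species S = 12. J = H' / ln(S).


ln(12) = 2.48491
J = H' / ln(S) = 1.148 / 2.48491 = 0.461989 ≈ 0.4620

0.4620


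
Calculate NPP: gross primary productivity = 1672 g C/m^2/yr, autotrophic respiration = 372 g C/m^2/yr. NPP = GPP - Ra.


NPP = GPP - Ra = 1672 - 372 = 1300 g C/m^2/yr

1300 g C/m^2/yr


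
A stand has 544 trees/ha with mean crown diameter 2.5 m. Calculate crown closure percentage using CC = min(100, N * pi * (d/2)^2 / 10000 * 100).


(d/2)^2 = (2.5/2)^2 = 1.25^2 = 1.5625
Crown area = 3.141593 * 1.5625 = 4.90874 m^2
N * area / 10000 * 100 = 544 * 4.90874 / 10000 * 100 = 26.7035
CC = min(100, 26.7035) = 26.7035 ≈ 26.7%

26.7%


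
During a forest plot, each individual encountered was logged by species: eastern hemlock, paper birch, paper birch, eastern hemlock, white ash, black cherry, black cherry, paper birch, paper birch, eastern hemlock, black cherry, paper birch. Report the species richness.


Total individuals logged = 12
Distinct species (count of individuals): eastern hemlock (3), paper birch (5), white ash (1), black cherry (3)
Species richness = number of distinct species = 4

4


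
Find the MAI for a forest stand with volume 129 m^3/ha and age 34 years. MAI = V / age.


MAI = 129 / 34 = 3.7941 ≈ 3.79 m^3/ha/yr

3.79 m^3/ha/yr


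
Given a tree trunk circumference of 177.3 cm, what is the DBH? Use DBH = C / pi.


DBH = C / pi = 177.3 / 3.141593 = 56.4363 ≈ 56.44 cm

56.44 cm


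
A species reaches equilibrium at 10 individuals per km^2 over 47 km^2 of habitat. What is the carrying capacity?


K = 10 * 47 = 470 individuals

470 individuals


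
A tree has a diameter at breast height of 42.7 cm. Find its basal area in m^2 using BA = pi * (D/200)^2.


D/200 = 42.7/200 = 0.2135 m
(D/200)^2 = 0.2135^2 = 0.04558225
BA = 3.141593 * 0.04558225 = 0.143201 ≈ 0.1432 m^2

0.1432 m^2


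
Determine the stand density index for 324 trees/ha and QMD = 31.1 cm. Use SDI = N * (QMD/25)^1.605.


QMD/25 = 31.1/25 = 1.244
(1.244)^1.605 = exp(1.605 * ln(1.244)) = exp(1.605 * 0.218332) = exp(0.350423) = 1.41967
SDI = 324 * 1.41967 = 459.973 ≈ 460

460


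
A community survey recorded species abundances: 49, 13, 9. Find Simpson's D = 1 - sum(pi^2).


Total N = 49 + 13 + 9 = 71
Per-species terms:
  p = 49/71 = 0.690141; p^2 = 0.690141^2 = 0.476295
  p = 13/71 = 0.183099; p^2 = 0.183099^2 = 0.033525
  p = 9/71 = 0.126761; p^2 = 0.126761^2 = 0.016068
sum(p^2) = 0.476295 + 0.033525 + 0.016068 = 0.525888
D = 1 - 0.525888 = 0.474112 ≈ 0.4741

0.4741


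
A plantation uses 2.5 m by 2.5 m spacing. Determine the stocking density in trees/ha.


N = 10000 / 2.5^2 = 10000 / 6.25 = 1600.00 ≈ 1600 trees/ha

1600 trees/ha


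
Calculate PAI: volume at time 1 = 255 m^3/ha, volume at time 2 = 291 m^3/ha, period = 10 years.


PAI = (V2 - V1) / period = (291 - 255) / 10 = 36 / 10 = 3.60 m^3/ha/yr

3.60 m^3/ha/yr


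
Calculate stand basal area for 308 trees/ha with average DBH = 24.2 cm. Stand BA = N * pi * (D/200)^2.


(D/200)^2 = (24.2/200)^2 = 0.121^2 = 0.014641
Individual BA = 3.141593 * 0.014641 = 0.0459961 m^2
Stand BA = 308 * 0.0459961 = 14.1668 ≈ 14.17 m^2/ha

14.17 m^2/ha


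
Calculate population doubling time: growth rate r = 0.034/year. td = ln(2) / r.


td = ln(2) / 0.034 = 0.693147 / 0.034 = 20.3867 ≈ 20.4 years

20.4 years


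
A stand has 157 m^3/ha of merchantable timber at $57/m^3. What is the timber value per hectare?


Value = 157 * 57 = $8949/ha

$8949/ha


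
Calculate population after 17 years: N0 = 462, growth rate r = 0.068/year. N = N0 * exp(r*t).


r*t = 0.068 * 17 = 1.156
exp(1.156) = 3.17720
N = 462 * 3.17720 = 1467.87 ≈ 1468

1468


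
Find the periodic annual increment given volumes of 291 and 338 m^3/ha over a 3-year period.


PAI = (V2 - V1) / period = (338 - 291) / 3 = 47 / 3 = 15.6667 ≈ 15.67 m^3/ha/yr

15.67 m^3/ha/yr


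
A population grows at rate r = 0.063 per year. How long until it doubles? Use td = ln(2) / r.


td = ln(2) / 0.063 = 0.693147 / 0.063 = 11.0023 ≈ 11.0 years

11.0 years


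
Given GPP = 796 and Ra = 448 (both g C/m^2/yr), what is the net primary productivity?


NPP = GPP - Ra = 796 - 448 = 348 g C/m^2/yr

348 g C/m^2/yr


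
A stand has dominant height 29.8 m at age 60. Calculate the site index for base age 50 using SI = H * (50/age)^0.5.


50/60 = 0.833333
(0.833333)^0.5 = 0.912871
SI = 29.8 * 0.912871 = 27.2036 ≈ 27.2 m

27.2 m


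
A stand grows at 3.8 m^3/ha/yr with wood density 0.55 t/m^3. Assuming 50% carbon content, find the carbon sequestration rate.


C = 3.8 * 0.55 * 0.5 = 1.045 ≈ 1.05 t C/ha/yr

1.05 t C/ha/yr


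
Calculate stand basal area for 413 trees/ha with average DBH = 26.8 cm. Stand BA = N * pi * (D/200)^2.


(D/200)^2 = (26.8/200)^2 = 0.134^2 = 0.017956
Individual BA = 3.141593 * 0.017956 = 0.0564104 m^2
Stand BA = 413 * 0.0564104 = 23.2975 ≈ 23.30 m^2/ha

23.30 m^2/ha


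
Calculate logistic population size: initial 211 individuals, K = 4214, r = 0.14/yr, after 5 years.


(K - N0)/N0 = (4214 - 211)/211 = 4003/211 = 18.9716
r*t = 0.14 * 5 = 0.7; exp(-0.7) = 0.496585
18.9716 * 0.496585 = 9.42101
1 + 9.42101 = 10.4210
N = 4214 / 10.4210 = 404.376 ≈ 404

404


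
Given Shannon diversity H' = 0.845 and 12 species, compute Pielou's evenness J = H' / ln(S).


ln(12) = 2.48491
J = H' / ln(S) = 0.845 / 2.48491 = 0.340053 ≈ 0.3401

0.3401


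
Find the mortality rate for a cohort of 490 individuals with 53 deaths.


Mortality rate = 53 / 490 = 0.108163 ≈ 0.1082

0.1082


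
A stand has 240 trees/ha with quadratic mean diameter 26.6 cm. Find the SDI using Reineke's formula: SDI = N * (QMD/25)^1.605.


QMD/25 = 26.6/25 = 1.064
(1.064)^1.605 = exp(1.605 * ln(1.064)) = exp(1.605 * 0.0620354) = exp(0.0995668) = 1.10469
SDI = 240 * 1.10469 = 265.126 ≈ 265

265


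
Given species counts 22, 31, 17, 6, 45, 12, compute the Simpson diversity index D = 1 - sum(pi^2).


Total N = 22 + 31 + 17 + 6 + 45 + 12 = 133
Per-species terms:
  p = 22/133 = 0.165414; p^2 = 0.165414^2 = 0.027362
  p = 31/133 = 0.233083; p^2 = 0.233083^2 = 0.054328
  p = 17/133 = 0.127820; p^2 = 0.127820^2 = 0.016338
  p = 6/133 = 0.045113; p^2 = 0.045113^2 = 0.002035
  p = 45/133 = 0.338346; p^2 = 0.338346^2 = 0.114478
  p = 12/133 = 0.090226; p^2 = 0.090226^2 = 0.008141
sum(p^2) = 0.027362 + 0.054328 + 0.016338 + 0.002035 + 0.114478 + 0.008141 = 0.222682
D = 1 - 0.222682 = 0.777318 ≈ 0.7773

0.7773


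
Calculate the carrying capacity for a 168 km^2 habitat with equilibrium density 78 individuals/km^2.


K = 78 * 168 = 13104 individuals

13104 individuals


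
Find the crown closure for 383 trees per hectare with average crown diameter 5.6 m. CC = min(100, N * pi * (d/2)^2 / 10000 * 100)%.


(d/2)^2 = (5.6/2)^2 = 2.8^2 = 7.84
Crown area = 3.141593 * 7.84 = 24.6301 m^2
N * area / 10000 * 100 = 383 * 24.6301 / 10000 * 100 = 94.3333
CC = min(100, 94.3333) = 94.3333 ≈ 94.3%

94.3%


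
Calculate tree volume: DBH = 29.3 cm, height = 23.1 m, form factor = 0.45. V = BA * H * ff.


(D/200)^2 = (29.3/200)^2 = 0.1465^2 = 0.02146225
BA = 3.141593 * 0.02146225 = 0.0674257 m^2
V = 0.0674257 * 23.1 * 0.45 = 0.700890 ≈ 0.701 m^3

0.701 m^3


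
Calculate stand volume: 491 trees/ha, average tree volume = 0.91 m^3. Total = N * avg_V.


V_stand = 491 * 0.91 = 446.81 ≈ 446.8 m^3/ha

446.8 m^3/ha


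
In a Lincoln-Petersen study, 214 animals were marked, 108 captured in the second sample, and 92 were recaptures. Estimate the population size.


N = M * C / R = 214 * 108 / 92 = 23112 / 92 = 251.22 ≈ 251

251 individuals


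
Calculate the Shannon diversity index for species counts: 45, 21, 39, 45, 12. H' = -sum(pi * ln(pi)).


Total N = 45 + 21 + 39 + 45 + 12 = 162
Per-species terms:
  p = 45/162 = 0.277778; ln(p) = -1.280933; p*ln(p) = 0.277778 * (-1.280933) = -0.355815
  p = 21/162 = 0.129630; ln(p) = -2.043071; p*ln(p) = 0.129630 * (-2.043071) = -0.264843
  p = 39/162 = 0.240741; ln(p) = -1.424034; p*ln(p) = 0.240741 * (-1.424034) = -0.342823
  p = 45/162 = 0.277778; ln(p) = -1.280933; p*ln(p) = 0.277778 * (-1.280933) = -0.355815
  p = 12/162 = 0.074074; ln(p) = -2.602691; p*ln(p) = 0.074074 * (-2.602691) = -0.192792
sum(p*ln(p)) = (-0.355815) + (-0.264843) + (-0.342823) + (-0.355815) + (-0.192792) = -1.512088
H' = -(-1.512088) = 1.512088 ≈ 1.5121

1.5121


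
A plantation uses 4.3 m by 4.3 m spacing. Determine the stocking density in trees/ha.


N = 10000 / 4.3^2 = 10000 / 18.49 = 540.833 ≈ 541 trees/ha

541 trees/ha


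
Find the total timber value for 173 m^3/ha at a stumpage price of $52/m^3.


Value = 173 * 52 = $8996/ha

$8996/ha


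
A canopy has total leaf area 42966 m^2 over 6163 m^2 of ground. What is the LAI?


LAI = 42966 / 6163 = 6.9716 ≈ 6.97

6.97


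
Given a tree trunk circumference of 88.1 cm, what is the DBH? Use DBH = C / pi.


DBH = C / pi = 88.1 / 3.141593 = 28.0431 ≈ 28.04 cm

28.04 cm


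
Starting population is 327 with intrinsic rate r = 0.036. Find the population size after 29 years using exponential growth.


r*t = 0.036 * 29 = 1.044
exp(1.044) = 2.84056
N = 327 * 2.84056 = 928.863 ≈ 929

929


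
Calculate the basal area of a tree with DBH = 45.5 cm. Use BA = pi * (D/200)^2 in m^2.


D/200 = 45.5/200 = 0.2275 m
(D/200)^2 = 0.2275^2 = 0.05175625
BA = 3.141593 * 0.05175625 = 0.162597 ≈ 0.1626 m^2

0.1626 m^2


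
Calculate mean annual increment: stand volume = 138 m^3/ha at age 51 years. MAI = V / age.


MAI = 138 / 51 = 2.7059 ≈ 2.71 m^3/ha/yr

2.71 m^3/ha/yr


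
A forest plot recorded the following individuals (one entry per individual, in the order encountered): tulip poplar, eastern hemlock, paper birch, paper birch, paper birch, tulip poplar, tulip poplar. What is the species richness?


Total individuals logged = 7
Distinct species (count of individuals): tulip poplar (3), eastern hemlock (1), paper birch (3)
Species richness = number of distinct species = 3

3


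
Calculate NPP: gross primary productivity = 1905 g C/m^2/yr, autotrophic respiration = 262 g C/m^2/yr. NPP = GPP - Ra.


NPP = GPP - Ra = 1905 - 262 = 1643 g C/m^2/yr

1643 g C/m^2/yr


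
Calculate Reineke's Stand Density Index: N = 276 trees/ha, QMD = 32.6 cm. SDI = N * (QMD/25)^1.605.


QMD/25 = 32.6/25 = 1.304
(1.304)^1.605 = exp(1.605 * ln(1.304)) = exp(1.605 * 0.265436) = exp(0.426025) = 1.53116
SDI = 276 * 1.53116 = 422.600 ≈ 423

423


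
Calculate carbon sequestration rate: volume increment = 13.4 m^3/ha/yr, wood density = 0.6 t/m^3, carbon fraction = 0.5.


C = 13.4 * 0.6 * 0.5 = 4.02 t C/ha/yr

4.02 t C/ha/yr


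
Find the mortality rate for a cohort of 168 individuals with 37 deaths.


Mortality rate = 37 / 168 = 0.220238 ≈ 0.2202

0.2202


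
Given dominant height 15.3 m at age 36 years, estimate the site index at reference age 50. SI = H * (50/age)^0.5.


50/36 = 1.38889
(1.38889)^0.5 = 1.17851
SI = 15.3 * 1.17851 = 18.0312 ≈ 18.0 m

18.0 m


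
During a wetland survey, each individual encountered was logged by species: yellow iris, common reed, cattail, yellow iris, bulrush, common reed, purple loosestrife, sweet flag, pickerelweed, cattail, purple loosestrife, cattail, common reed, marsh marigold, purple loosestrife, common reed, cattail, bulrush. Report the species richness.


Total individuals logged = 18
Distinct species (count of individuals): yellow iris (2), common reed (4), cattail (4), bulrush (2), purple loosestrife (3), sweet flag (1), pickerelweed (1), marsh marigold (1)
Species richness = number of distinct species = 8

8


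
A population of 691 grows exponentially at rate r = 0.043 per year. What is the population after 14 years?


r*t = 0.043 * 14 = 0.602
exp(0.602) = 1.82577
N = 691 * 1.82577 = 1261.61 ≈ 1262

1262


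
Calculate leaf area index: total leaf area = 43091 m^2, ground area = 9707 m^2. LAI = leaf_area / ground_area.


LAI = 43091 / 9707 = 4.4392 ≈ 4.44

4.44


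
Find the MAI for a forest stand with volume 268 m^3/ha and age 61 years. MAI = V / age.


MAI = 268 / 61 = 4.3934 ≈ 4.39 m^3/ha/yr

4.39 m^3/ha/yr


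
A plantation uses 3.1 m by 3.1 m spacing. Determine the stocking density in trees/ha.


N = 10000 / 3.1^2 = 10000 / 9.61 = 1040.58 ≈ 1041 trees/ha

1041 trees/ha


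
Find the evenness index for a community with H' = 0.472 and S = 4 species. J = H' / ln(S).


ln(4) = 1.38629
J = H' / ln(S) = 0.472 / 1.38629 = 0.340477 ≈ 0.3405

0.3405


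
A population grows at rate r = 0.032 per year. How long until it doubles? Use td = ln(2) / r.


td = ln(2) / 0.032 = 0.693147 / 0.032 = 21.6608 ≈ 21.7 years

21.7 years


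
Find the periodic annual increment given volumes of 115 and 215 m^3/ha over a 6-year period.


PAI = (V2 - V1) / period = (215 - 115) / 6 = 100 / 6 = 16.6667 ≈ 16.67 m^3/ha/yr

16.67 m^3/ha/yr


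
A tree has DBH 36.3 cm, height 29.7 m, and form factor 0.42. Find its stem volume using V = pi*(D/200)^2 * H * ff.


(D/200)^2 = (36.3/200)^2 = 0.1815^2 = 0.03294225
BA = 3.141593 * 0.03294225 = 0.103491 m^2
V = 0.103491 * 29.7 * 0.42 = 1.29095 ≈ 1.291 m^3

1.291 m^3


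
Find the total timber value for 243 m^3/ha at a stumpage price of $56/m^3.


Value = 243 * 56 = $13608/ha

$13608/ha


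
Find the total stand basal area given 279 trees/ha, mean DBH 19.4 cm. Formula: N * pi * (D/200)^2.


(D/200)^2 = (19.4/200)^2 = 0.097^2 = 0.009409
Individual BA = 3.141593 * 0.009409 = 0.0295592 m^2
Stand BA = 279 * 0.0295592 = 8.24702 ≈ 8.25 m^2/ha

8.25 m^2/ha


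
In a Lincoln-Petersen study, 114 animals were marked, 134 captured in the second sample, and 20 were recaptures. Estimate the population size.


N = M * C / R = 114 * 134 / 20 = 15276 / 20 = 763.80 ≈ 764

764 individuals


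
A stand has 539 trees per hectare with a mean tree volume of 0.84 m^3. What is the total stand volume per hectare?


V_stand = 539 * 0.84 = 452.76 ≈ 452.8 m^3/ha

452.8 m^3/ha


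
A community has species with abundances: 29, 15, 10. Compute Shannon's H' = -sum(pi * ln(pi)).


Total N = 29 + 15 + 10 = 54
Per-species terms:
  p = 29/54 = 0.537037; ln(p) = -0.621688; p*ln(p) = 0.537037 * (-0.621688) = -0.333869
  p = 15/54 = 0.277778; ln(p) = -1.280933; p*ln(p) = 0.277778 * (-1.280933) = -0.355815
  p = 10/54 = 0.185185; ln(p) = -1.686400; p*ln(p) = 0.185185 * (-1.686400) = -0.312296
sum(p*ln(p)) = (-0.333869) + (-0.355815) + (-0.312296) = -1.001980
H' = -(-1.001980) = 1.001980 ≈ 1.0020

1.0020


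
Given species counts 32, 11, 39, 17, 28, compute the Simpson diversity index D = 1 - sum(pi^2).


Total N = 32 + 11 + 39 + 17 + 28 = 127
Per-species terms:
  p = 32/127 = 0.251969; p^2 = 0.251969^2 = 0.063488
  p = 11/127 = 0.086614; p^2 = 0.086614^2 = 0.007502
  p = 39/127 = 0.307087; p^2 = 0.307087^2 = 0.094302
  p = 17/127 = 0.133858; p^2 = 0.133858^2 = 0.017918
  p = 28/127 = 0.220472; p^2 = 0.220472^2 = 0.048608
sum(p^2) = 0.063488 + 0.007502 + 0.094302 + 0.017918 + 0.048608 = 0.231818
D = 1 - 0.231818 = 0.768182 ≈ 0.7682

0.7682


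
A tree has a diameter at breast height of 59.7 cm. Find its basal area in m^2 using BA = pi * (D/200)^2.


D/200 = 59.7/200 = 0.2985 m
(D/200)^2 = 0.2985^2 = 0.08910225
BA = 3.141593 * 0.08910225 = 0.279923 ≈ 0.2799 m^2

0.2799 m^2


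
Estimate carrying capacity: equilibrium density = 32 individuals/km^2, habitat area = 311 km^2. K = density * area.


K = 32 * 311 = 9952 individuals

9952 individuals


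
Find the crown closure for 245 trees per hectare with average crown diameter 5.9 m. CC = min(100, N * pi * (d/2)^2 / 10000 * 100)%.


(d/2)^2 = (5.9/2)^2 = 2.95^2 = 8.7025
Crown area = 3.141593 * 8.7025 = 27.3397 m^2
N * area / 10000 * 100 = 245 * 27.3397 / 10000 * 100 = 66.9823
CC = min(100, 66.9823) = 66.9823 ≈ 67.0%

67.0%


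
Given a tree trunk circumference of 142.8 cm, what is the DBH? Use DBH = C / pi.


DBH = C / pi = 142.8 / 3.141593 = 45.4546 ≈ 45.45 cm

45.45 cm


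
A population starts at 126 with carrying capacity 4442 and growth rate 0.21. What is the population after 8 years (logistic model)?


(K - N0)/N0 = (4442 - 126)/126 = 4316/126 = 34.2540
r*t = 0.21 * 8 = 1.68; exp(-1.68) = 0.186374
34.2540 * 0.186374 = 6.38405
1 + 6.38405 = 7.38405
N = 4442 / 7.38405 = 601.567 ≈ 602

602


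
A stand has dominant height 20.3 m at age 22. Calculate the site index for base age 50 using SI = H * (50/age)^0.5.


50/22 = 2.27273
(2.27273)^0.5 = 1.50756
SI = 20.3 * 1.50756 = 30.6035 ≈ 30.6 m

30.6 m


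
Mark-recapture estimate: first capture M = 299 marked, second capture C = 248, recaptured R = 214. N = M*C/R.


N = M * C / R = 299 * 248 / 214 = 74152 / 214 = 346.50 ≈ 347

347 individuals


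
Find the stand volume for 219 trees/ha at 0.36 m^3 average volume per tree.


V_stand = 219 * 0.36 = 78.84 ≈ 78.8 m^3/ha

78.8 m^3/ha


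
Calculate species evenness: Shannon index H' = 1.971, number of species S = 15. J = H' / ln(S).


ln(15) = 2.70805
J = H' / ln(S) = 1.971 / 2.70805 = 0.727830 ≈ 0.7278

0.7278


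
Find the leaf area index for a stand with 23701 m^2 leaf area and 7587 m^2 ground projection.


LAI = 23701 / 7587 = 3.1239 ≈ 3.12

3.12


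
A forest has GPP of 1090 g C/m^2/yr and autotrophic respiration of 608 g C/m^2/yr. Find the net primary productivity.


NPP = GPP - Ra = 1090 - 608 = 482 g C/m^2/yr

482 g C/m^2/yr


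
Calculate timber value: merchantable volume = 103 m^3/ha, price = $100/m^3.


Value = 103 * 100 = $10300/ha

$10300/ha


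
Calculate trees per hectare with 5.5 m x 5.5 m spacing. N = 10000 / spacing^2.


N = 10000 / 5.5^2 = 10000 / 30.25 = 330.579 ≈ 331 trees/ha

331 trees/ha


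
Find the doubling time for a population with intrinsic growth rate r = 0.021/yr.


td = ln(2) / 0.021 = 0.693147 / 0.021 = 33.0070 ≈ 33.0 years

33.0 years


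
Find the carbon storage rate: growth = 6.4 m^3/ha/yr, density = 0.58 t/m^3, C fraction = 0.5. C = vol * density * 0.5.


C = 6.4 * 0.58 * 0.5 = 1.856 ≈ 1.86 t C/ha/yr

1.86 t C/ha/yr


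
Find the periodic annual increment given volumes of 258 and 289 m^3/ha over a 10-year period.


PAI = (V2 - V1) / period = (289 - 258) / 10 = 31 / 10 = 3.10 m^3/ha/yr

3.10 m^3/ha/yr


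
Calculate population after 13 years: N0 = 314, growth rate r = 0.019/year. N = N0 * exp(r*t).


r*t = 0.019 * 13 = 0.247
exp(0.247) = 1.28018
N = 314 * 1.28018 = 401.977 ≈ 402

402


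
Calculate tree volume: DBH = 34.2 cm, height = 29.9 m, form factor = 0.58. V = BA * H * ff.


(D/200)^2 = (34.2/200)^2 = 0.171^2 = 0.029241
BA = 3.141593 * 0.029241 = 0.0918633 m^2
V = 0.0918633 * 29.9 * 0.58 = 1.59309 ≈ 1.593 m^3

1.593 m^3


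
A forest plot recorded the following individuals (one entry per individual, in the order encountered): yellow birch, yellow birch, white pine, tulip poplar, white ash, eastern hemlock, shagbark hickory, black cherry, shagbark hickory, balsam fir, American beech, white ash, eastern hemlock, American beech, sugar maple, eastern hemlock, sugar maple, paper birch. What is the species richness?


Total individuals logged = 18
Distinct species (count of individuals): yellow birch (2), white pine (1), tulip poplar (1), white ash (2), eastern hemlock (3), shagbark hickory (2), black cherry (1), balsam fir (1), American beech (2), sugar maple (2), paper birch (1)
Species richness = number of distinct species = 11

11


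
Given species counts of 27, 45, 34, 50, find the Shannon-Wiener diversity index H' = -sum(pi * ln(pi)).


Total N = 27 + 45 + 34 + 50 = 156
Per-species terms:
  p = 27/156 = 0.173077; ln(p) = -1.754019; p*ln(p) = 0.173077 * (-1.754019) = -0.303580
  p = 45/156 = 0.288462; ln(p) = -1.243192; p*ln(p) = 0.288462 * (-1.243192) = -0.358614
  p = 34/156 = 0.217949; ln(p) = -1.523494; p*ln(p) = 0.217949 * (-1.523494) = -0.332044
  p = 50/156 = 0.320513; ln(p) = -1.137832; p*ln(p) = 0.320513 * (-1.137832) = -0.364690
sum(p*ln(p)) = (-0.303580) + (-0.358614) + (-0.332044) + (-0.364690) = -1.358928
H' = -(-1.358928) = 1.358928 ≈ 1.3589

1.3589


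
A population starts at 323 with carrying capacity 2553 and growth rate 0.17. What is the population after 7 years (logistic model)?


(K - N0)/N0 = (2553 - 323)/323 = 2230/323 = 6.90402
r*t = 0.17 * 7 = 1.19; exp(-1.19) = 0.304221
6.90402 * 0.304221 = 2.10035
1 + 2.10035 = 3.10035
N = 2553 / 3.10035 = 823.455 ≈ 823

823


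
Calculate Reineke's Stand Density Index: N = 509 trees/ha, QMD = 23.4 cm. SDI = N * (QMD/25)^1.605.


QMD/25 = 23.4/25 = 0.936
(0.936)^1.605 = exp(1.605 * ln(0.936)) = exp(1.605 * (-0.0661398)) = exp(-0.106154) = 0.899286
SDI = 509 * 0.899286 = 457.737 ≈ 458

458


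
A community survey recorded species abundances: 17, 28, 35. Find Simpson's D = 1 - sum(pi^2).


Total N = 17 + 28 + 35 = 80
Per-species terms:
  p = 17/80 = 0.212500; p^2 = 0.212500^2 = 0.045156
  p = 28/80 = 0.350000; p^2 = 0.350000^2 = 0.122500
  p = 35/80 = 0.437500; p^2 = 0.437500^2 = 0.191406
sum(p^2) = 0.045156 + 0.122500 + 0.191406 = 0.359062
D = 1 - 0.359062 = 0.640938 ≈ 0.6409

0.6409


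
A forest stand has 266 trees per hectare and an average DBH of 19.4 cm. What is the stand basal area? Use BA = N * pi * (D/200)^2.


(D/200)^2 = (19.4/200)^2 = 0.097^2 = 0.009409
Individual BA = 3.141593 * 0.009409 = 0.0295592 m^2
Stand BA = 266 * 0.0295592 = 7.86275 ≈ 7.86 m^2/ha

7.86 m^2/ha


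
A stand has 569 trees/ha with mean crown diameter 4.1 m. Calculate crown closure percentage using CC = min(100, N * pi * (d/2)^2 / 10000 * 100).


(d/2)^2 = (4.1/2)^2 = 2.05^2 = 4.2025
Crown area = 3.141593 * 4.2025 = 13.2025 m^2
N * area / 10000 * 100 = 569 * 13.2025 / 10000 * 100 = 75.1222
CC = min(100, 75.1222) = 75.1222 ≈ 75.1%

75.1%


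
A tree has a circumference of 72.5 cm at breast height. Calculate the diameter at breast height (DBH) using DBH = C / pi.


DBH = C / pi = 72.5 / 3.141593 = 23.0775 ≈ 23.08 cm

23.08 cm


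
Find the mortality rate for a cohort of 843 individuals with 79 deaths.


Mortality rate = 79 / 843 = 0.093713 ≈ 0.0937

0.0937


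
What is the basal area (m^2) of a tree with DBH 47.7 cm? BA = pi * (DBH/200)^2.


D/200 = 47.7/200 = 0.2385 m
(D/200)^2 = 0.2385^2 = 0.05688225
BA = 3.141593 * 0.05688225 = 0.178701 ≈ 0.1787 m^2

0.1787 m^2


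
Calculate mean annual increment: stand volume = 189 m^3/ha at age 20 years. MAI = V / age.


MAI = 189 / 20 = 9.45 m^3/ha/yr

9.45 m^3/ha/yr


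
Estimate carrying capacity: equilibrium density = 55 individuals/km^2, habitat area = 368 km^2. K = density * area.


K = 55 * 368 = 20240 individuals

20240 individuals


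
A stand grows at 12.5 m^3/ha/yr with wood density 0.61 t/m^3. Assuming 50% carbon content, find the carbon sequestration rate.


C = 12.5 * 0.61 * 0.5 = 3.8125 ≈ 3.81 t C/ha/yr

3.81 t C/ha/yr


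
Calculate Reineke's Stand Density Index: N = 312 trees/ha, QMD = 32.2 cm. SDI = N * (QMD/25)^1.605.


QMD/25 = 32.2/25 = 1.288
(1.288)^1.605 = exp(1.605 * ln(1.288)) = exp(1.605 * 0.253091) = exp(0.406211) = 1.50112
SDI = 312 * 1.50112 = 468.349 ≈ 468

468


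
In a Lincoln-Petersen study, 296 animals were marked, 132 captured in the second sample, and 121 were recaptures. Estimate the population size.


N = M * C / R = 296 * 132 / 121 = 39072 / 121 = 322.91 ≈ 323

323 individuals


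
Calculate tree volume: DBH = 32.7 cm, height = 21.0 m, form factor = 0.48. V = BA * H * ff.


(D/200)^2 = (32.7/200)^2 = 0.1635^2 = 0.02673225
BA = 3.141593 * 0.02673225 = 0.0839818 m^2
V = 0.0839818 * 21.0 * 0.48 = 0.846537 ≈ 0.847 m^3

0.847 m^3


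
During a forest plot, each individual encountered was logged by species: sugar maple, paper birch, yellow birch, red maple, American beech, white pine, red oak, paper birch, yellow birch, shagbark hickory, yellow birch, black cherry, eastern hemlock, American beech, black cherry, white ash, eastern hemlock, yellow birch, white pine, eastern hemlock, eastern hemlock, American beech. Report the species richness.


Total individuals logged = 22
Distinct species (count of individuals): sugar maple (1), paper birch (2), yellow birch (4), red maple (1), American beech (3), white pine (2), red oak (1), shagbark hickory (1), black cherry (2), eastern hemlock (4), white ash (1)
Species richness = number of distinct species = 11

11


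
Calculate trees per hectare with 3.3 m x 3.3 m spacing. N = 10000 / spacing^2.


N = 10000 / 3.3^2 = 10000 / 10.89 = 918.274 ≈ 918 trees/ha

918 trees/ha


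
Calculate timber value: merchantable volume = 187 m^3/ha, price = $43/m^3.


Value = 187 * 43 = $8041/ha

$8041/ha


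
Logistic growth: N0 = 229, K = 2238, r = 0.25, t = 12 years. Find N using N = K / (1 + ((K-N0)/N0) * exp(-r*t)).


(K - N0)/N0 = (2238 - 229)/229 = 2009/229 = 8.77293
r*t = 0.25 * 12 = 3; exp(-3) = 0.0497871
8.77293 * 0.0497871 = 0.436779
1 + 0.436779 = 1.43678
N = 2238 / 1.43678 = 1557.65 ≈ 1558

1558


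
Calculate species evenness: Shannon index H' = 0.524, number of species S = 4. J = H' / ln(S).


ln(4) = 1.38629
J = H' / ln(S) = 0.524 / 1.38629 = 0.377987 ≈ 0.3780

0.3780


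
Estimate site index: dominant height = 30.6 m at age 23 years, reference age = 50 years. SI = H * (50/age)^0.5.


50/23 = 2.17391
(2.17391)^0.5 = 1.47442
SI = 30.6 * 1.47442 = 45.1173 ≈ 45.1 m

45.1 m


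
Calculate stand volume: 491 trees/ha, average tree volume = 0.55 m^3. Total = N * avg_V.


V_stand = 491 * 0.55 = 270.05 ≈ 270.1 m^3/ha

270.1 m^3/ha


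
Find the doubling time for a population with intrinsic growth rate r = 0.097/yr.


td = ln(2) / 0.097 = 0.693147 / 0.097 = 7.14585 ≈ 7.1 years

7.1 years


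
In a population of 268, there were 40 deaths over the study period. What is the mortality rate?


Mortality rate = 40 / 268 = 0.149254 ≈ 0.1493

0.1493


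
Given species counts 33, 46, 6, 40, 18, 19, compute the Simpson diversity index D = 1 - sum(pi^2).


Total N = 33 + 46 + 6 + 40 + 18 + 19 = 162
Per-species terms:
  p = 33/162 = 0.203704; p^2 = 0.203704^2 = 0.041495
  p = 46/162 = 0.283951; p^2 = 0.283951^2 = 0.080628
  p = 6/162 = 0.037037; p^2 = 0.037037^2 = 0.001372
  p = 40/162 = 0.246914; p^2 = 0.246914^2 = 0.060967
  p = 18/162 = 0.111111; p^2 = 0.111111^2 = 0.012346
  p = 19/162 = 0.117284; p^2 = 0.117284^2 = 0.013756
sum(p^2) = 0.041495 + 0.080628 + 0.001372 + 0.060967 + 0.012346 + 0.013756 = 0.210564
D = 1 - 0.210564 = 0.789436 ≈ 0.7894

0.7894


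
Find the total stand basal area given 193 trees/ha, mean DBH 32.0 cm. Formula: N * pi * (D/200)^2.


(D/200)^2 = (32.0/200)^2 = 0.16^2 = 0.0256
Individual BA = 3.141593 * 0.0256 = 0.0804248 m^2
Stand BA = 193 * 0.0804248 = 15.5220 ≈ 15.52 m^2/ha

15.52 m^2/ha


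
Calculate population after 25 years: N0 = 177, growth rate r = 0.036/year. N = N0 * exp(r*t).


r*t = 0.036 * 25 = 0.9
exp(0.9) = 2.45960
N = 177 * 2.45960 = 435.349 ≈ 435

435


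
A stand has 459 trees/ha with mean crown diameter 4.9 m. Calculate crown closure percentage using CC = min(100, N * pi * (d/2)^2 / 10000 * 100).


(d/2)^2 = (4.9/2)^2 = 2.45^2 = 6.0025
Crown area = 3.141593 * 6.0025 = 18.8574 m^2
N * area / 10000 * 100 = 459 * 18.8574 / 10000 * 100 = 86.5555
CC = min(100, 86.5555) = 86.5555 ≈ 86.6%

86.6%


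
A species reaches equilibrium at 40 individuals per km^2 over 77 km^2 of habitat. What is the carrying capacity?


K = 40 * 77 = 3080 individuals

3080 individuals


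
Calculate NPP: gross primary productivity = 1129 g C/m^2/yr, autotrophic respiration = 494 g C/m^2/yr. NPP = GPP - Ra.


NPP = GPP - Ra = 1129 - 494 = 635 g C/m^2/yr

635 g C/m^2/yr


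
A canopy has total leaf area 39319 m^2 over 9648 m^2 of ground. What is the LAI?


LAI = 39319 / 9648 = 4.0754 ≈ 4.08

4.08
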